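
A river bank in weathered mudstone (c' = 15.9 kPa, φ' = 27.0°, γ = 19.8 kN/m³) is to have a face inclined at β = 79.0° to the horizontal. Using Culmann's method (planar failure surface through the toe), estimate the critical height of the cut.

Culmann's analysis gives the critical failure plane at α_cr = (β + φ')/2 = (79.0 + 27.0)/2 = 53.0°, and the critical height
H_c = (4c'/γ) · sinβ cosφ' / [1 − cos(β − φ')]
    = (4·15.9/19.8) · sin79.0°·cos27.0° / [1 − cos(52.0°)]
    = 3.212 · 0.9816·0.8910 / [1 − 0.6157]
    = 3.212 · 0.8746 / 0.3843
    = 7.31 m

H_c = 7.31 m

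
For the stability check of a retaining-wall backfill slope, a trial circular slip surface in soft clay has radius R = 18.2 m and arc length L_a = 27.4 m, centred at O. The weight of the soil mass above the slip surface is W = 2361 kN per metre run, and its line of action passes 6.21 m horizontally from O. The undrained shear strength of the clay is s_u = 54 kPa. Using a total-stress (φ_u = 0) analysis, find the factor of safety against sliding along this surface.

FS = 1.84

Taking moments about the centre O, the resisting moment is provided by the undrained shear strength acting along the arc:
M_R = s_u·L_a·R = 54·27.40·18.2 = 26928.7 kN·m/m
M_D = W·d = 2361·6.21 = 14661.8 kN·m/m
FS = M_R / M_D = 26928.7 / 14661.8 = 1.837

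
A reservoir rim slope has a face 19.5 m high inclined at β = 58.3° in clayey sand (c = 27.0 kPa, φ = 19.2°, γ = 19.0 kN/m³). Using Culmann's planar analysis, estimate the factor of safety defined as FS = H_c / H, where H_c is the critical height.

FS = 1.05

H_c = (4c/γ) · sinβ cosφ / [1 − cos(β − φ)]
    = (4·27.0/19.0) · sin58.3°·cos19.2° / [1 − cos39.1°]
    = 5.684 · 0.8035 / 0.2240 = 20.39 m
FS = H_c / H = 20.39 / 19.5 = 1.046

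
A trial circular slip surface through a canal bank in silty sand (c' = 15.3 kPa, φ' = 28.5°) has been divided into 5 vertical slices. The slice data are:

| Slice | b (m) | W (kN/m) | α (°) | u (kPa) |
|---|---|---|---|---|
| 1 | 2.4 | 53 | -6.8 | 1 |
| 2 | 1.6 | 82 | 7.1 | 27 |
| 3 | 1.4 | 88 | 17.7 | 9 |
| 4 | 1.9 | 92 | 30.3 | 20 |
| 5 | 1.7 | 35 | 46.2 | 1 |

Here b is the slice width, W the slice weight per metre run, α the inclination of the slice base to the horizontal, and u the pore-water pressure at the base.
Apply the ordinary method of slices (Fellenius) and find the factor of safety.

FS = 2.66

Ordinary method of slices: FS = Σ[c'·Δl_i + (W_i cosα_i − u_i·Δl_i)·tanφ'] / Σ W_i sinα_i, with Δl_i = b_i / cosα_i.
Slice 1: Δl = 2.4/cos(-6.8°) = 2.417 m; N'_1 = 53·cos(-6.8°) − 1·2.417 = 50.2; c'Δl = 36.98; W sinα = -6.3
Slice 2: Δl = 1.6/cos7.1° = 1.612 m; N'_2 = 82·cos7.1° − 27·1.612 = 37.8; c'Δl = 24.67; W sinα = 10.1
Slice 3: Δl = 1.4/cos17.7° = 1.470 m; N'_3 = 88·cos17.7° − 9·1.470 = 70.6; c'Δl = 22.48; W sinα = 26.8
Slice 4: Δl = 1.9/cos30.3° = 2.201 m; N'_4 = 92·cos30.3° − 20·2.201 = 35.4; c'Δl = 33.67; W sinα = 46.4
Slice 5: Δl = 1.7/cos46.2° = 2.456 m; N'_5 = 35·cos46.2° − 1·2.456 = 21.8; c'Δl = 37.58; W sinα = 25.3
Σc'Δl = 155.4 kN/m; ΣN' = 215.8 kN/m; ΣW sinα = 102.3 kN/m
Resisting = 155.4 + 215.8·tan28.5° = 155.4 + 117.2 = 272.6 kN/m
FS = 272.6 / 102.3 = 2.665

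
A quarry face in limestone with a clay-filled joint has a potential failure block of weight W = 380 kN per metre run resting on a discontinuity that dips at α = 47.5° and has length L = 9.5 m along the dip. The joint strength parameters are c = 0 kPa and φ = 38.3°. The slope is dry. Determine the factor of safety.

Resolving the block weight along and normal to the plane and applying the Mohr–Coulomb strength on the joint:
N' = W cosα = 380·cos47.5° = 256.7 kN/m
Driving force T = W sinα = 380·sin47.5° = 280.2 kN/m
Resisting force R = c·L + N'·tanφ = 0·9.5 + 256.7·tan38.3° = 0.0 + 202.7 = 202.7 kN/m
FS = R / T = 202.7 / 280.2 = 0.724

FS = 0.72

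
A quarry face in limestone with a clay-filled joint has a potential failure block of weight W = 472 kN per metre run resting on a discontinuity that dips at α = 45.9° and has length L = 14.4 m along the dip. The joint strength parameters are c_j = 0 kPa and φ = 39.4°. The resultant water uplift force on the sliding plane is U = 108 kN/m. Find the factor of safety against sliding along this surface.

FS = 0.53

Resolving the block weight along and normal to the plane and applying the Mohr–Coulomb strength on the joint:
N' = W cosα − U = 472·cos45.9° − 108 = 220.5 kN/m
Driving force T = W sinα = 472·sin45.9° = 339.0 kN/m
Resisting force R = c_j·L + N'·tanφ = 0·14.4 + 220.5·tan39.4° = 0.0 + 181.1 = 181.1 kN/m
FS = R / T = 181.1 / 339.0 = 0.534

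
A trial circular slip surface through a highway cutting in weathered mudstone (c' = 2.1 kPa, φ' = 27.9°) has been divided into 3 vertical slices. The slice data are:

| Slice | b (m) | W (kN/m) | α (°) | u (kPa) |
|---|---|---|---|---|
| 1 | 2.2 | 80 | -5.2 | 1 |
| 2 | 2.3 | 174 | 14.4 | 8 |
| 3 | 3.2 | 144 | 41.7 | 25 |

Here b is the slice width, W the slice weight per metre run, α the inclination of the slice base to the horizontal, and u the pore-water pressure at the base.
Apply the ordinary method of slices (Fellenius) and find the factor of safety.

Ordinary method of slices: FS = Σ[c'·Δl_i + (W_i cosα_i − u_i·Δl_i)·tanφ'] / Σ W_i sinα_i, with Δl_i = b_i / cosα_i.
Slice 1: Δl = 2.2/cos(-5.2°) = 2.209 m; N'_1 = 80·cos(-5.2°) − 1·2.209 = 77.5; c'Δl = 4.64; W sinα = -7.3
Slice 2: Δl = 2.3/cos14.4° = 2.375 m; N'_2 = 174·cos14.4° − 8·2.375 = 149.5; c'Δl = 4.99; W sinα = 43.3
Slice 3: Δl = 3.2/cos41.7° = 4.286 m; N'_3 = 144·cos41.7° − 25·4.286 = 0.4; c'Δl = 9.00; W sinα = 95.8
Σc'Δl = 18.6 kN/m; ΣN' = 227.4 kN/m; ΣW sinα = 131.8 kN/m
Resisting = 18.6 + 227.4·tan27.9° = 18.6 + 120.4 = 139.0 kN/m
FS = 139.0 / 131.8 = 1.055

FS = 1.05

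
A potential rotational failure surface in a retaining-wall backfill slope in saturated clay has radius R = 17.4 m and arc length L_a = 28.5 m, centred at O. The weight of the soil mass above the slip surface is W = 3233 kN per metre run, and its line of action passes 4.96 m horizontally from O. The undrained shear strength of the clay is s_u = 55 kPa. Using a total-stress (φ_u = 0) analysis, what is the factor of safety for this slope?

FS = 1.70

Taking moments about the centre O, the resisting moment is provided by the undrained shear strength acting along the arc:
M_R = s_u·L_a·R = 55·28.50·17.4 = 27274.5 kN·m/m
M_D = W·d = 3233·4.96 = 16035.7 kN·m/m
FS = M_R / M_D = 27274.5 / 16035.7 = 1.701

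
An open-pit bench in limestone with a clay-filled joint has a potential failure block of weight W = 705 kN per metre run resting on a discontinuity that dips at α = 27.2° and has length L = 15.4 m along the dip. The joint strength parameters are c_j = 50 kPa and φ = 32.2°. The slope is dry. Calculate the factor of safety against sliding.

Resolving the block weight along and normal to the plane and applying the Mohr–Coulomb strength on the joint:
N' = W cosα = 705·cos27.2° = 627.0 kN/m
Driving force T = W sinα = 705·sin27.2° = 322.3 kN/m
Resisting force R = c_j·L + N'·tanφ = 50·15.4 + 627.0·tan32.2° = 770.0 + 394.9 = 1164.9 kN/m
FS = R / T = 1164.9 / 322.3 = 3.615

FS = 3.61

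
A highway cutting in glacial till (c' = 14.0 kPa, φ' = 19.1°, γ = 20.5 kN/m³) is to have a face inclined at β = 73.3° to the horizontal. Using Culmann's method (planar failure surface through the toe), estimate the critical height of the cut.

Culmann's analysis gives the critical failure plane at α_cr = (β + φ')/2 = (73.3 + 19.1)/2 = 46.2°, and the critical height
H_c = (4c'/γ) · sinβ cosφ' / [1 − cos(β − φ')]
    = (4·14.0/20.5) · sin73.3°·cos19.1° / [1 − cos(54.2°)]
    = 2.732 · 0.9578·0.9449 / [1 − 0.5850]
    = 2.732 · 0.9051 / 0.4150
    = 5.96 m

H_c = 5.96 m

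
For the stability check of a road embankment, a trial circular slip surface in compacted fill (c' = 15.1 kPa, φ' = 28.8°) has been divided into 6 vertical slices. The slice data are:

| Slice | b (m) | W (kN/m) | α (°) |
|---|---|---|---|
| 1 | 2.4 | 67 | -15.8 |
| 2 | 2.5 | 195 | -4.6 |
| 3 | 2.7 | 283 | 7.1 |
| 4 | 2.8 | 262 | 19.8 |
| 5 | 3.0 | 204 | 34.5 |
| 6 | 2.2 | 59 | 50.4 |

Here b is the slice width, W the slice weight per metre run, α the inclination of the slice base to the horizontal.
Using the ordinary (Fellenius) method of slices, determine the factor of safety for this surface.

Ordinary method of slices: FS = Σ[c'·Δl_i + (W_i cosα_i)·tanφ'] / Σ W_i sinα_i, with Δl_i = b_i / cosα_i.
Slice 1: Δl = 2.4/cos(-15.8°) = 2.494 m; N'_1 = 67·cos(-15.8°) = 64.5; c'Δl = 37.66; W sinα = -18.2
Slice 2: Δl = 2.5/cos(-4.6°) = 2.508 m; N'_2 = 195·cos(-4.6°) = 194.4; c'Δl = 37.87; W sinα = -15.6
Slice 3: Δl = 2.7/cos7.1° = 2.721 m; N'_3 = 283·cos7.1° = 280.8; c'Δl = 41.09; W sinα = 35.0
Slice 4: Δl = 2.8/cos19.8° = 2.976 m; N'_4 = 262·cos19.8° = 246.5; c'Δl = 44.94; W sinα = 88.7
Slice 5: Δl = 3.0/cos34.5° = 3.640 m; N'_5 = 204·cos34.5° = 168.1; c'Δl = 54.97; W sinα = 115.5
Slice 6: Δl = 2.2/cos50.4° = 3.451 m; N'_6 = 59·cos50.4° = 37.6; c'Δl = 52.12; W sinα = 45.5
Σc'Δl = 268.6 kN/m; ΣN' = 991.9 kN/m; ΣW sinα = 250.9 kN/m
Resisting = 268.6 + 991.9·tan28.8° = 268.6 + 545.3 = 813.9 kN/m
FS = 813.9 / 250.9 = 3.245

FS = 3.24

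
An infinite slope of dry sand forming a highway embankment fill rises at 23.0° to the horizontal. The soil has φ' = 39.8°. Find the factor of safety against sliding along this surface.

FS = 1.96

For a dry cohesionless infinite slope the factor of safety is FS = tanφ' / tanβ.
FS = tan39.8° / tan23.0° = 0.8332 / 0.4245 = 1.963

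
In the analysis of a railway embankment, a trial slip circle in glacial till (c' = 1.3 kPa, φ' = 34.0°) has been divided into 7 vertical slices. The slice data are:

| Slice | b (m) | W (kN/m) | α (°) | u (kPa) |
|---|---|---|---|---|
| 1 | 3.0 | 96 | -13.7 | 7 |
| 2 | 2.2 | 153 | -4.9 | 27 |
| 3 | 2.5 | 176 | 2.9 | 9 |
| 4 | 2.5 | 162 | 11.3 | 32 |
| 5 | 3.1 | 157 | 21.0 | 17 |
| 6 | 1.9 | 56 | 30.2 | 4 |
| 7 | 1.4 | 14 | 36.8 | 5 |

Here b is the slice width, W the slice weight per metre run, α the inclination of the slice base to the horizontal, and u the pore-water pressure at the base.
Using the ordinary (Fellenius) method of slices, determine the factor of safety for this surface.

FS = 3.88

Ordinary method of slices: FS = Σ[c'·Δl_i + (W_i cosα_i − u_i·Δl_i)·tanφ'] / Σ W_i sinα_i, with Δl_i = b_i / cosα_i.
Slice 1: Δl = 3.0/cos(-13.7°) = 3.088 m; N'_1 = 96·cos(-13.7°) − 7·3.088 = 71.7; c'Δl = 4.01; W sinα = -22.7
Slice 2: Δl = 2.2/cos(-4.9°) = 2.208 m; N'_2 = 153·cos(-4.9°) − 27·2.208 = 92.8; c'Δl = 2.87; W sinα = -13.1
Slice 3: Δl = 2.5/cos2.9° = 2.503 m; N'_3 = 176·cos2.9° − 9·2.503 = 153.2; c'Δl = 3.25; W sinα = 8.9
Slice 4: Δl = 2.5/cos11.3° = 2.549 m; N'_4 = 162·cos11.3° − 32·2.549 = 77.3; c'Δl = 3.31; W sinα = 31.7
Slice 5: Δl = 3.1/cos21.0° = 3.321 m; N'_5 = 157·cos21.0° − 17·3.321 = 90.1; c'Δl = 4.32; W sinα = 56.3
Slice 6: Δl = 1.9/cos30.2° = 2.198 m; N'_6 = 56·cos30.2° − 4·2.198 = 39.6; c'Δl = 2.86; W sinα = 28.2
Slice 7: Δl = 1.4/cos36.8° = 1.748 m; N'_7 = 14·cos36.8° − 5·1.748 = 2.5; c'Δl = 2.27; W sinα = 8.4
Σc'Δl = 22.9 kN/m; ΣN' = 527.2 kN/m; ΣW sinα = 97.7 kN/m
Resisting = 22.9 + 527.2·tan34.0° = 22.9 + 355.6 = 378.5 kN/m
FS = 378.5 / 97.7 = 3.876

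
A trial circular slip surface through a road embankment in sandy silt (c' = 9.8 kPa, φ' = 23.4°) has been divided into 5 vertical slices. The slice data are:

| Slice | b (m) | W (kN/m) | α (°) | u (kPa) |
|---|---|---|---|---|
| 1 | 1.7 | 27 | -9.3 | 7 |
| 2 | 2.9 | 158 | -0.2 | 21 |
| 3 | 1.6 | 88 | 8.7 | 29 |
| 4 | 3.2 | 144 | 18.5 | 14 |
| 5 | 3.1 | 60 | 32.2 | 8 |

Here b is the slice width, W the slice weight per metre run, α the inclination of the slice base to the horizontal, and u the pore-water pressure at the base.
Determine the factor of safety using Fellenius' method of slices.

Ordinary method of slices: FS = Σ[c'·Δl_i + (W_i cosα_i − u_i·Δl_i)·tanφ'] / Σ W_i sinα_i, with Δl_i = b_i / cosα_i.
Slice 1: Δl = 1.7/cos(-9.3°) = 1.723 m; N'_1 = 27·cos(-9.3°) − 7·1.723 = 14.6; c'Δl = 16.88; W sinα = -4.4
Slice 2: Δl = 2.9/cos(-0.2°) = 2.900 m; N'_2 = 158·cos(-0.2°) − 21·2.900 = 97.1; c'Δl = 28.42; W sinα = -0.6
Slice 3: Δl = 1.6/cos8.7° = 1.619 m; N'_3 = 88·cos8.7° − 29·1.619 = 40.0; c'Δl = 15.86; W sinα = 13.3
Slice 4: Δl = 3.2/cos18.5° = 3.374 m; N'_4 = 144·cos18.5° − 14·3.374 = 89.3; c'Δl = 33.07; W sinα = 45.7
Slice 5: Δl = 3.1/cos32.2° = 3.663 m; N'_5 = 60·cos32.2° − 8·3.663 = 21.5; c'Δl = 35.90; W sinα = 32.0
Σc'Δl = 130.1 kN/m; ΣN' = 262.5 kN/m; ΣW sinα = 86.1 kN/m
Resisting = 130.1 + 262.5·tan23.4° = 130.1 + 113.6 = 243.7 kN/m
FS = 243.7 / 86.1 = 2.832

FS = 2.83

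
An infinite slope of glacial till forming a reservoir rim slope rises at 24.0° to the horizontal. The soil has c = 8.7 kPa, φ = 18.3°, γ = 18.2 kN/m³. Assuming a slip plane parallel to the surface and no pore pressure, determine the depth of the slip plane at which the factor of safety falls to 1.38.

z = 2.02 m

Setting FS = 1.38 in FS = [c + γz cos²β tanφ] / [γz sinβ cosβ] and solving for z:
z = c / [γ cosβ (FS·sinβ − cosβ·tanφ)]
  = 8.7 / [18.2·cos24.0°·(1.38·sin24.0° − cos24.0°·tan18.3°)]
  = 8.7 / [18.2·0.9135·(1.38·0.4067 − 0.9135·0.3307)]
  = 8.7 / 4.3091 = 2.019 m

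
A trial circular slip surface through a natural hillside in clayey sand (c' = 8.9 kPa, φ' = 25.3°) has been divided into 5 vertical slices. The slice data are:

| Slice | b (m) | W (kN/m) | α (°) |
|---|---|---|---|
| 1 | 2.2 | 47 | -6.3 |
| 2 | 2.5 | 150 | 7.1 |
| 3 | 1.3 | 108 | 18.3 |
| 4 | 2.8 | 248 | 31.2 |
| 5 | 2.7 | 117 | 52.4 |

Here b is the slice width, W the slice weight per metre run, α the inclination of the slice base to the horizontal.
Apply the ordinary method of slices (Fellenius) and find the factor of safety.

Ordinary method of slices: FS = Σ[c'·Δl_i + (W_i cosα_i)·tanφ'] / Σ W_i sinα_i, with Δl_i = b_i / cosα_i.
Slice 1: Δl = 2.2/cos(-6.3°) = 2.213 m; N'_1 = 47·cos(-6.3°) = 46.7; c'Δl = 19.70; W sinα = -5.2
Slice 2: Δl = 2.5/cos7.1° = 2.519 m; N'_2 = 150·cos7.1° = 148.8; c'Δl = 22.42; W sinα = 18.5
Slice 3: Δl = 1.3/cos18.3° = 1.369 m; N'_3 = 108·cos18.3° = 102.5; c'Δl = 12.19; W sinα = 33.9
Slice 4: Δl = 2.8/cos31.2° = 3.273 m; N'_4 = 248·cos31.2° = 212.1; c'Δl = 29.13; W sinα = 128.5
Slice 5: Δl = 2.7/cos52.4° = 4.425 m; N'_5 = 117·cos52.4° = 71.4; c'Δl = 39.38; W sinα = 92.7
Σc'Δl = 122.8 kN/m; ΣN' = 581.6 kN/m; ΣW sinα = 268.5 kN/m
Resisting = 122.8 + 581.6·tan25.3° = 122.8 + 274.9 = 397.8 kN/m
FS = 397.8 / 268.5 = 1.482

FS = 1.48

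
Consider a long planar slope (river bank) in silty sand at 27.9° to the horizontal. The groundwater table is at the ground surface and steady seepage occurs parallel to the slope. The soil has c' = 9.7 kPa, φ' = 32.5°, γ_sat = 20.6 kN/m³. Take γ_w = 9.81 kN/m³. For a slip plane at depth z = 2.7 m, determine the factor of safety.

FS = 1.05

With seepage parallel to the slope and the water table at the surface, the effective normal stress on the slip plane uses the buoyant unit weight γ' = γ_sat − γ_w while the driving shear stress uses γ_sat:
FS = [c' + γ' z cos²β tanφ'] / [γ_sat z sinβ cosβ]
γ' = 20.6 − 9.81 = 10.79 kN/m³
Numerator = 9.7 + 10.79·2.7·cos²27.9°·tan32.5° = 9.7 + 10.79·2.7·0.7810·0.6371 = 24.196 kPa
Denominator = 20.6·2.7·sin27.9°·cos27.9° = 20.6·2.7·0.4679·0.8838 = 23.001 kPa
FS = 24.196 / 23.001 = 1.052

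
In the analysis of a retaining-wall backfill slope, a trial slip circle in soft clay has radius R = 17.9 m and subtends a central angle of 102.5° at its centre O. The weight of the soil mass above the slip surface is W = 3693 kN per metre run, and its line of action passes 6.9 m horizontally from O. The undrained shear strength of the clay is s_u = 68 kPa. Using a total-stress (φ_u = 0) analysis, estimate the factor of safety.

Taking moments about the centre O, the resisting moment is provided by the undrained shear strength acting along the arc:
Arc length L_a = R·θ = 17.9·(102.5°·π/180) = 17.9·1.7890 = 32.02 m
M_R = s_u·L_a·R = 68·32.02·17.9 = 38977.7 kN·m/m
M_D = W·d = 3693·6.9 = 25481.7 kN·m/m
FS = M_R / M_D = 38977.7 / 25481.7 = 1.530

FS = 1.53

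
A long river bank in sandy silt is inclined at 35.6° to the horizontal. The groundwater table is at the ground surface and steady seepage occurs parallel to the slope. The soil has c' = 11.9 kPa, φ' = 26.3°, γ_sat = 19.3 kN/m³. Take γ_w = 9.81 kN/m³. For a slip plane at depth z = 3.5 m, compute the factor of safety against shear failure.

With seepage parallel to the slope and the water table at the surface, the effective normal stress on the slip plane uses the buoyant unit weight γ' = γ_sat − γ_w while the driving shear stress uses γ_sat:
FS = [c' + γ' z cos²β tanφ'] / [γ_sat z sinβ cosβ]
γ' = 19.3 − 9.81 = 9.49 kN/m³
Numerator = 11.9 + 9.49·3.5·cos²35.6°·tan26.3° = 11.9 + 9.49·3.5·0.6611·0.4942 = 22.753 kPa
Denominator = 19.3·3.5·sin35.6°·cos35.6° = 19.3·3.5·0.5821·0.8131 = 31.973 kPa
FS = 22.753 / 31.973 = 0.712

FS = 0.71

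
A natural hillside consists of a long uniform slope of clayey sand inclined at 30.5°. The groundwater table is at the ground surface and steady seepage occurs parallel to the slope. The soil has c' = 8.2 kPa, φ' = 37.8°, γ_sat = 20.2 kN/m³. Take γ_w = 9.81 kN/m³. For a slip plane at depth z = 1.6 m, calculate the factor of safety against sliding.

FS = 1.26

With seepage parallel to the slope and the water table at the surface, the effective normal stress on the slip plane uses the buoyant unit weight γ' = γ_sat − γ_w while the driving shear stress uses γ_sat:
FS = [c' + γ' z cos²β tanφ'] / [γ_sat z sinβ cosβ]
γ' = 20.2 − 9.81 = 10.39 kN/m³
Numerator = 8.2 + 10.39·1.6·cos²30.5°·tan37.8° = 8.2 + 10.39·1.6·0.7424·0.7757 = 17.773 kPa
Denominator = 20.2·1.6·sin30.5°·cos30.5° = 20.2·1.6·0.5075·0.8616 = 14.134 kPa
FS = 17.773 / 14.134 = 1.257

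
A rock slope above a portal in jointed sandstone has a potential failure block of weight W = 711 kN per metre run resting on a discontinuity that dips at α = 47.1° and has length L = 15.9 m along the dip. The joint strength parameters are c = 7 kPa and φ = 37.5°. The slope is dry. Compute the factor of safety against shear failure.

FS = 0.93

Resolving the block weight along and normal to the plane and applying the Mohr–Coulomb strength on the joint:
N' = W cosα = 711·cos47.1° = 484.0 kN/m
Driving force T = W sinα = 711·sin47.1° = 520.8 kN/m
Resisting force R = c·L + N'·tanφ = 7·15.9 + 484.0·tan37.5° = 111.3 + 371.4 = 482.7 kN/m
FS = R / T = 482.7 / 520.8 = 0.927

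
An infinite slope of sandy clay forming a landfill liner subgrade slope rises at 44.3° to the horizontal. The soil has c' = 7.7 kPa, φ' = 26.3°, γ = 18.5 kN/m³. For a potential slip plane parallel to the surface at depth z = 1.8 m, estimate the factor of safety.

FS = 0.97

For an infinite slope with a slip plane parallel to the surface (no pore pressure): FS = [c' + γz cos²β tanφ'] / [γz sinβ cosβ].
γz = 18.5·1.8 = 33.30 kN/m²
Numerator = 7.7 + 33.30·cos²44.3°·tan26.3° = 7.7 + 33.30·0.5122·0.4942 = 16.130 kPa
Denominator = 33.30·sin44.3°·cos44.3° = 33.30·0.6984·0.7157 = 16.645 kPa
FS = 16.130 / 16.645 = 0.969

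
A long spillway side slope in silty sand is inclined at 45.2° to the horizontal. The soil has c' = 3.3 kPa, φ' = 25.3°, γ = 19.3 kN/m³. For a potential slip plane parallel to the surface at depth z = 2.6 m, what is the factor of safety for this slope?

FS = 0.60

For an infinite slope with a slip plane parallel to the surface (no pore pressure): FS = [c' + γz cos²β tanφ'] / [γz sinβ cosβ].
γz = 19.3·2.6 = 50.18 kN/m²
Numerator = 3.3 + 50.18·cos²45.2°·tan25.3° = 3.3 + 50.18·0.4965·0.4727 = 15.077 kPa
Denominator = 50.18·sin45.2°·cos45.2° = 50.18·0.7096·0.7046 = 25.089 kPa
FS = 15.077 / 25.089 = 0.601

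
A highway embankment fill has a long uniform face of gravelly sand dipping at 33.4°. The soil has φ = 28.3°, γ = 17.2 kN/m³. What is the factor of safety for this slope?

For a dry cohesionless infinite slope the factor of safety is FS = tanφ / tanβ.
FS = tan28.3° / tan33.4° = 0.5384 / 0.6594 = 0.817

FS = 0.82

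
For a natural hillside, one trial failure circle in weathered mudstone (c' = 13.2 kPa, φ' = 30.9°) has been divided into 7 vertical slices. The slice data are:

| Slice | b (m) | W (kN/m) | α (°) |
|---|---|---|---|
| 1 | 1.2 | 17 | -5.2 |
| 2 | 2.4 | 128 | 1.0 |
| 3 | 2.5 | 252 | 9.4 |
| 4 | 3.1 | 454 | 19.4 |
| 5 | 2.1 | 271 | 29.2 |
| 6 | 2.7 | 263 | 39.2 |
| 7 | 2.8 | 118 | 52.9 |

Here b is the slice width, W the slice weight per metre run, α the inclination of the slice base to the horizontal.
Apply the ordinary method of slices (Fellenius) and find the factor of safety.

Ordinary method of slices: FS = Σ[c'·Δl_i + (W_i cosα_i)·tanφ'] / Σ W_i sinα_i, with Δl_i = b_i / cosα_i.
Slice 1: Δl = 1.2/cos(-5.2°) = 1.205 m; N'_1 = 17·cos(-5.2°) = 16.9; c'Δl = 15.91; W sinα = -1.5
Slice 2: Δl = 2.4/cos1.0° = 2.400 m; N'_2 = 128·cos1.0° = 128.0; c'Δl = 31.68; W sinα = 2.2
Slice 3: Δl = 2.5/cos9.4° = 2.534 m; N'_3 = 252·cos9.4° = 248.6; c'Δl = 33.45; W sinα = 41.2
Slice 4: Δl = 3.1/cos19.4° = 3.287 m; N'_4 = 454·cos19.4° = 428.2; c'Δl = 43.38; W sinα = 150.8
Slice 5: Δl = 2.1/cos29.2° = 2.406 m; N'_5 = 271·cos29.2° = 236.6; c'Δl = 31.76; W sinα = 132.2
Slice 6: Δl = 2.7/cos39.2° = 3.484 m; N'_6 = 263·cos39.2° = 203.8; c'Δl = 45.99; W sinα = 166.2
Slice 7: Δl = 2.8/cos52.9° = 4.642 m; N'_7 = 118·cos52.9° = 71.2; c'Δl = 61.27; W sinα = 94.1
Σc'Δl = 263.4 kN/m; ΣN' = 1333.3 kN/m; ΣW sinα = 585.2 kN/m
Resisting = 263.4 + 1333.3·tan30.9° = 263.4 + 798.0 = 1061.4 kN/m
FS = 1061.4 / 585.2 = 1.814

FS = 1.81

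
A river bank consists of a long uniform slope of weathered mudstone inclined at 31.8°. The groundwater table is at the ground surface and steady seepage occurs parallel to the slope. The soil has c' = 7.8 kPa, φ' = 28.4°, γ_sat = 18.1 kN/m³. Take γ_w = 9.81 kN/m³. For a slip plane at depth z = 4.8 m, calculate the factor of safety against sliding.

With seepage parallel to the slope and the water table at the surface, the effective normal stress on the slip plane uses the buoyant unit weight γ' = γ_sat − γ_w while the driving shear stress uses γ_sat:
FS = [c' + γ' z cos²β tanφ'] / [γ_sat z sinβ cosβ]
γ' = 18.1 − 9.81 = 8.29 kN/m³
Numerator = 7.8 + 8.29·4.8·cos²31.8°·tan28.4° = 7.8 + 8.29·4.8·0.7223·0.5407 = 23.341 kPa
Denominator = 18.1·4.8·sin31.8°·cos31.8° = 18.1·4.8·0.5270·0.8499 = 38.910 kPa
FS = 23.341 / 38.910 = 0.600

FS = 0.60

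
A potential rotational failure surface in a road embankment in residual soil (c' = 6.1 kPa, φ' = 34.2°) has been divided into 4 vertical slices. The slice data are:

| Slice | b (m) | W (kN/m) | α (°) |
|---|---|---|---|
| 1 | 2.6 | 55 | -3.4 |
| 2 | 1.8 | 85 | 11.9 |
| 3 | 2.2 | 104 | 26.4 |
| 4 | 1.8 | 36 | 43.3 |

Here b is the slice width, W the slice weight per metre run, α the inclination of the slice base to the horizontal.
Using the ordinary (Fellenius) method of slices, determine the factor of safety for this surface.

FS = 2.72

Ordinary method of slices: FS = Σ[c'·Δl_i + (W_i cosα_i)·tanφ'] / Σ W_i sinα_i, with Δl_i = b_i / cosα_i.
Slice 1: Δl = 2.6/cos(-3.4°) = 2.605 m; N'_1 = 55·cos(-3.4°) = 54.9; c'Δl = 15.89; W sinα = -3.3
Slice 2: Δl = 1.8/cos11.9° = 1.840 m; N'_2 = 85·cos11.9° = 83.2; c'Δl = 11.22; W sinα = 17.5
Slice 3: Δl = 2.2/cos26.4° = 2.456 m; N'_3 = 104·cos26.4° = 93.2; c'Δl = 14.98; W sinα = 46.2
Slice 4: Δl = 1.8/cos43.3° = 2.473 m; N'_4 = 36·cos43.3° = 26.2; c'Δl = 15.09; W sinα = 24.7
Σc'Δl = 57.2 kN/m; ΣN' = 257.4 kN/m; ΣW sinα = 85.2 kN/m
Resisting = 57.2 + 257.4·tan34.2° = 57.2 + 174.9 = 232.1 kN/m
FS = 232.1 / 85.2 = 2.725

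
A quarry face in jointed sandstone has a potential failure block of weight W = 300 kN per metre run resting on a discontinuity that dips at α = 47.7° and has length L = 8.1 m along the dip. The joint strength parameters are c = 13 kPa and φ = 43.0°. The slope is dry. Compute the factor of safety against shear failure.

FS = 1.32

Resolving the block weight along and normal to the plane and applying the Mohr–Coulomb strength on the joint:
N' = W cosα = 300·cos47.7° = 201.9 kN/m
Driving force T = W sinα = 300·sin47.7° = 221.9 kN/m
Resisting force R = c·L + N'·tanφ = 13·8.1 + 201.9·tan43.0° = 105.3 + 188.3 = 293.6 kN/m
FS = R / T = 293.6 / 221.9 = 1.323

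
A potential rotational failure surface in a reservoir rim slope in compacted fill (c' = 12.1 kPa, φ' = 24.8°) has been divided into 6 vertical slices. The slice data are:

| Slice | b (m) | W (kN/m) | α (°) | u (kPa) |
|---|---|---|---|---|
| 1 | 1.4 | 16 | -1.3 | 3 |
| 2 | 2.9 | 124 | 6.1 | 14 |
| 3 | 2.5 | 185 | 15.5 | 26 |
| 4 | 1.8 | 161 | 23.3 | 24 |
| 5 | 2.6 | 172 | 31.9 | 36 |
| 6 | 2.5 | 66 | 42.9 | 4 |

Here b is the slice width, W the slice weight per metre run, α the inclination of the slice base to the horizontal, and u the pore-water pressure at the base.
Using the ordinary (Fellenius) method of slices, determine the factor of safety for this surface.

FS = 1.37

Ordinary method of slices: FS = Σ[c'·Δl_i + (W_i cosα_i − u_i·Δl_i)·tanφ'] / Σ W_i sinα_i, with Δl_i = b_i / cosα_i.
Slice 1: Δl = 1.4/cos(-1.3°) = 1.400 m; N'_1 = 16·cos(-1.3°) − 3·1.400 = 11.8; c'Δl = 16.94; W sinα = -0.4
Slice 2: Δl = 2.9/cos6.1° = 2.917 m; N'_2 = 124·cos6.1° − 14·2.917 = 82.5; c'Δl = 35.29; W sinα = 13.2
Slice 3: Δl = 2.5/cos15.5° = 2.594 m; N'_3 = 185·cos15.5° − 26·2.594 = 110.8; c'Δl = 31.39; W sinα = 49.4
Slice 4: Δl = 1.8/cos23.3° = 1.960 m; N'_4 = 161·cos23.3° − 24·1.960 = 100.8; c'Δl = 23.71; W sinα = 63.7
Slice 5: Δl = 2.6/cos31.9° = 3.063 m; N'_5 = 172·cos31.9° − 36·3.063 = 35.8; c'Δl = 37.06; W sinα = 90.9
Slice 6: Δl = 2.5/cos42.9° = 3.413 m; N'_6 = 66·cos42.9° − 4·3.413 = 34.7; c'Δl = 41.29; W sinα = 44.9
Σc'Δl = 185.7 kN/m; ΣN' = 376.4 kN/m; ΣW sinα = 261.8 kN/m
Resisting = 185.7 + 376.4·tan24.8° = 185.7 + 173.9 = 359.6 kN/m
FS = 359.6 / 261.8 = 1.374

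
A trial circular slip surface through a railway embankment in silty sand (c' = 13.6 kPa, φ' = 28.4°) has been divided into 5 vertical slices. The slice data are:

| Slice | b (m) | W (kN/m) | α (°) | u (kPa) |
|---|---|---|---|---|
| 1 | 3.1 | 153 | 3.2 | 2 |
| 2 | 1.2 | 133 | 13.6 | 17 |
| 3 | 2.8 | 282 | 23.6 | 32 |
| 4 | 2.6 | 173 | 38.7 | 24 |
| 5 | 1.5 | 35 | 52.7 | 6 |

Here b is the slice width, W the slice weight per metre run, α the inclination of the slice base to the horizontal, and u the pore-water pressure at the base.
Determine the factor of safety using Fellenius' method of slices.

Ordinary method of slices: FS = Σ[c'·Δl_i + (W_i cosα_i − u_i·Δl_i)·tanφ'] / Σ W_i sinα_i, with Δl_i = b_i / cosα_i.
Slice 1: Δl = 3.1/cos3.2° = 3.105 m; N'_1 = 153·cos3.2° − 2·3.105 = 146.6; c'Δl = 42.23; W sinα = 8.5
Slice 2: Δl = 1.2/cos13.6° = 1.235 m; N'_2 = 133·cos13.6° − 17·1.235 = 108.3; c'Δl = 16.79; W sinα = 31.3
Slice 3: Δl = 2.8/cos23.6° = 3.056 m; N'_3 = 282·cos23.6° − 32·3.056 = 160.6; c'Δl = 41.56; W sinα = 112.9
Slice 4: Δl = 2.6/cos38.7° = 3.331 m; N'_4 = 173·cos38.7° − 24·3.331 = 55.1; c'Δl = 45.31; W sinα = 108.2
Slice 5: Δl = 1.5/cos52.7° = 2.475 m; N'_5 = 35·cos52.7° − 6·2.475 = 6.4; c'Δl = 33.66; W sinα = 27.8
Σc'Δl = 179.5 kN/m; ΣN' = 476.9 kN/m; ΣW sinα = 288.7 kN/m
Resisting = 179.5 + 476.9·tan28.4° = 179.5 + 257.9 = 437.4 kN/m
FS = 437.4 / 288.7 = 1.515

FS = 1.51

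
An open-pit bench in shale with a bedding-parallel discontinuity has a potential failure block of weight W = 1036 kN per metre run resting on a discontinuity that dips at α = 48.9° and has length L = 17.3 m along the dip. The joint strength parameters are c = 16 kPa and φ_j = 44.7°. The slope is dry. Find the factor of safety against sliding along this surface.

FS = 1.22

Resolving the block weight along and normal to the plane and applying the Mohr–Coulomb strength on the joint:
N' = W cosα = 1036·cos48.9° = 681.0 kN/m
Driving force T = W sinα = 1036·sin48.9° = 780.7 kN/m
Resisting force R = c·L + N'·tanφ_j = 16·17.3 + 681.0·tan44.7° = 276.8 + 673.9 = 950.7 kN/m
FS = R / T = 950.7 / 780.7 = 1.218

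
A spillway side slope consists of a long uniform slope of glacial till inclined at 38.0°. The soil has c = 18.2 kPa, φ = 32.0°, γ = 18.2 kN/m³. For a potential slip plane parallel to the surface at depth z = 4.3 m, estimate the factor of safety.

FS = 1.28

For an infinite slope with a slip plane parallel to the surface (no pore pressure): FS = [c + γz cos²β tanφ] / [γz sinβ cosβ].
γz = 18.2·4.3 = 78.26 kN/m²
Numerator = 18.2 + 78.26·cos²38.0°·tan32.0° = 18.2 + 78.26·0.6210·0.6249 = 48.566 kPa
Denominator = 78.26·sin38.0°·cos38.0° = 78.26·0.6157·0.7880 = 37.968 kPa
FS = 48.566 / 37.968 = 1.279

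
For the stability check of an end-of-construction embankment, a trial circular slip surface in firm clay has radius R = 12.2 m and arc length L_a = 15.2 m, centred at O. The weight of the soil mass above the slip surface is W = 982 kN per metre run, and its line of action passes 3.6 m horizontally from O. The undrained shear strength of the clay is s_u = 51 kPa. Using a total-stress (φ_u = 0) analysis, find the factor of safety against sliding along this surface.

FS = 2.68

Taking moments about the centre O, the resisting moment is provided by the undrained shear strength acting along the arc:
M_R = s_u·L_a·R = 51·15.20·12.2 = 9457.4 kN·m/m
M_D = W·d = 982·3.6 = 3535.2 kN·m/m
FS = M_R / M_D = 9457.4 / 3535.2 = 2.675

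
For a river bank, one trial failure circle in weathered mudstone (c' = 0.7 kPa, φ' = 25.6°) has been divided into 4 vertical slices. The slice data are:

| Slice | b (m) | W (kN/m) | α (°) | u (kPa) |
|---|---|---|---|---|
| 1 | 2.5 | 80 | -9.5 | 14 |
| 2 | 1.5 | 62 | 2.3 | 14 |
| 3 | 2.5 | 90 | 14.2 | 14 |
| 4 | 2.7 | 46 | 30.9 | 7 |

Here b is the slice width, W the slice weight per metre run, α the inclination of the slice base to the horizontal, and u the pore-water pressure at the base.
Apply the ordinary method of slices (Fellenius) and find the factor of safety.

FS = 2.29

Ordinary method of slices: FS = Σ[c'·Δl_i + (W_i cosα_i − u_i·Δl_i)·tanφ'] / Σ W_i sinα_i, with Δl_i = b_i / cosα_i.
Slice 1: Δl = 2.5/cos(-9.5°) = 2.535 m; N'_1 = 80·cos(-9.5°) − 14·2.535 = 43.4; c'Δl = 1.77; W sinα = -13.2
Slice 2: Δl = 1.5/cos2.3° = 1.501 m; N'_2 = 62·cos2.3° − 14·1.501 = 40.9; c'Δl = 1.05; W sinα = 2.5
Slice 3: Δl = 2.5/cos14.2° = 2.579 m; N'_3 = 90·cos14.2° − 14·2.579 = 51.1; c'Δl = 1.81; W sinα = 22.1
Slice 4: Δl = 2.7/cos30.9° = 3.147 m; N'_4 = 46·cos30.9° − 7·3.147 = 17.4; c'Δl = 2.20; W sinα = 23.6
Σc'Δl = 6.8 kN/m; ΣN' = 152.9 kN/m; ΣW sinα = 35.0 kN/m
Resisting = 6.8 + 152.9·tan25.6° = 6.8 + 73.3 = 80.1 kN/m
FS = 80.1 / 35.0 = 2.290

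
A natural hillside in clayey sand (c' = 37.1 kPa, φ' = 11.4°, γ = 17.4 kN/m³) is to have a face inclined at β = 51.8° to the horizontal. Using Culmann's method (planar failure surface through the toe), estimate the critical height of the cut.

Culmann's analysis gives the critical failure plane at α_cr = (β + φ')/2 = (51.8 + 11.4)/2 = 31.6°, and the critical height
H_c = (4c'/γ) · sinβ cosφ' / [1 − cos(β − φ')]
    = (4·37.1/17.4) · sin51.8°·cos11.4° / [1 − cos(40.4°)]
    = 8.529 · 0.7859·0.9803 / [1 − 0.7615]
    = 8.529 · 0.7704 / 0.2385
    = 27.55 m

H_c = 27.55 m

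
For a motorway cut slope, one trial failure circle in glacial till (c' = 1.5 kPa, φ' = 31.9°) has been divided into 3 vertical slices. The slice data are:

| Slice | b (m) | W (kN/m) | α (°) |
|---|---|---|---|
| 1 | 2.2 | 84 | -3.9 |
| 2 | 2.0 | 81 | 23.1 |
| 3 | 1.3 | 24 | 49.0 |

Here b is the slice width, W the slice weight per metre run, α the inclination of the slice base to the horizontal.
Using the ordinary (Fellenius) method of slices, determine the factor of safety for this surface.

Ordinary method of slices: FS = Σ[c'·Δl_i + (W_i cosα_i)·tanφ'] / Σ W_i sinα_i, with Δl_i = b_i / cosα_i.
Slice 1: Δl = 2.2/cos(-3.9°) = 2.205 m; N'_1 = 84·cos(-3.9°) = 83.8; c'Δl = 3.31; W sinα = -5.7
Slice 2: Δl = 2.0/cos23.1° = 2.174 m; N'_2 = 81·cos23.1° = 74.5; c'Δl = 3.26; W sinα = 31.8
Slice 3: Δl = 1.3/cos49.0° = 1.982 m; N'_3 = 24·cos49.0° = 15.7; c'Δl = 2.97; W sinα = 18.1
Σc'Δl = 9.5 kN/m; ΣN' = 174.1 kN/m; ΣW sinα = 44.2 kN/m
Resisting = 9.5 + 174.1·tan31.9° = 9.5 + 108.3 = 117.9 kN/m
FS = 117.9 / 44.2 = 2.668

FS = 2.67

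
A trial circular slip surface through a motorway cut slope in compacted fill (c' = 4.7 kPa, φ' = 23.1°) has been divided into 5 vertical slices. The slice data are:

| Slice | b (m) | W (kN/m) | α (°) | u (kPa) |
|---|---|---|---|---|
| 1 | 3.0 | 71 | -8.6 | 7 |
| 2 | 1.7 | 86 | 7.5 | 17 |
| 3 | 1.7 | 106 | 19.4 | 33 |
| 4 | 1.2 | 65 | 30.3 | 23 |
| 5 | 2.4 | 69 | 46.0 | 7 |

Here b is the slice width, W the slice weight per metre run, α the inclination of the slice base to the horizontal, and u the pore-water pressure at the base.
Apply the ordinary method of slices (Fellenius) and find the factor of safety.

FS = 1.15

Ordinary method of slices: FS = Σ[c'·Δl_i + (W_i cosα_i − u_i·Δl_i)·tanφ'] / Σ W_i sinα_i, with Δl_i = b_i / cosα_i.
Slice 1: Δl = 3.0/cos(-8.6°) = 3.034 m; N'_1 = 71·cos(-8.6°) − 7·3.034 = 49.0; c'Δl = 14.26; W sinα = -10.6
Slice 2: Δl = 1.7/cos7.5° = 1.715 m; N'_2 = 86·cos7.5° − 17·1.715 = 56.1; c'Δl = 8.06; W sinα = 11.2
Slice 3: Δl = 1.7/cos19.4° = 1.802 m; N'_3 = 106·cos19.4° − 33·1.802 = 40.5; c'Δl = 8.47; W sinα = 35.2
Slice 4: Δl = 1.2/cos30.3° = 1.390 m; N'_4 = 65·cos30.3° − 23·1.390 = 24.2; c'Δl = 6.53; W sinα = 32.8
Slice 5: Δl = 2.4/cos46.0° = 3.455 m; N'_5 = 69·cos46.0° − 7·3.455 = 23.7; c'Δl = 16.24; W sinα = 49.6
Σc'Δl = 53.6 kN/m; ΣN' = 193.5 kN/m; ΣW sinα = 118.2 kN/m
Resisting = 53.6 + 193.5·tan23.1° = 53.6 + 82.5 = 136.1 kN/m
FS = 136.1 / 118.2 = 1.151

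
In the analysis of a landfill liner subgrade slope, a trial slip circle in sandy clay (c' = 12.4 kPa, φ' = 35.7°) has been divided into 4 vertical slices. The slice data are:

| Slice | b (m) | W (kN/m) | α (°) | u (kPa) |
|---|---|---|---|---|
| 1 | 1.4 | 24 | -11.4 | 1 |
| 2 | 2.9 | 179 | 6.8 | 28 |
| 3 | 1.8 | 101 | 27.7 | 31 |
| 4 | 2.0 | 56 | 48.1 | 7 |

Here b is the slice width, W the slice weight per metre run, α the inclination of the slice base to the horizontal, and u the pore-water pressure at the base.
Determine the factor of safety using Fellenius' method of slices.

FS = 2.21

Ordinary method of slices: FS = Σ[c'·Δl_i + (W_i cosα_i − u_i·Δl_i)·tanφ'] / Σ W_i sinα_i, with Δl_i = b_i / cosα_i.
Slice 1: Δl = 1.4/cos(-11.4°) = 1.428 m; N'_1 = 24·cos(-11.4°) − 1·1.428 = 22.1; c'Δl = 17.71; W sinα = -4.7
Slice 2: Δl = 2.9/cos6.8° = 2.921 m; N'_2 = 179·cos6.8° − 28·2.921 = 96.0; c'Δl = 36.21; W sinα = 21.2
Slice 3: Δl = 1.8/cos27.7° = 2.033 m; N'_3 = 101·cos27.7° − 31·2.033 = 26.4; c'Δl = 25.21; W sinα = 46.9
Slice 4: Δl = 2.0/cos48.1° = 2.995 m; N'_4 = 56·cos48.1° − 7·2.995 = 16.4; c'Δl = 37.14; W sinα = 41.7
Σc'Δl = 116.3 kN/m; ΣN' = 160.9 kN/m; ΣW sinα = 105.1 kN/m
Resisting = 116.3 + 160.9·tan35.7° = 116.3 + 115.6 = 231.9 kN/m
FS = 231.9 / 105.1 = 2.207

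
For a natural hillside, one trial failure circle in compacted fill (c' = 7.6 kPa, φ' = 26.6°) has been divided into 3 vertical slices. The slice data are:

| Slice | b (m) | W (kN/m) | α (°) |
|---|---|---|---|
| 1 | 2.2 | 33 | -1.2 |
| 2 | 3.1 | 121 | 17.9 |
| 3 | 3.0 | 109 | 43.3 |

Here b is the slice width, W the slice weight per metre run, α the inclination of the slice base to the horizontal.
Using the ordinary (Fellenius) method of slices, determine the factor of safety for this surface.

Ordinary method of slices: FS = Σ[c'·Δl_i + (W_i cosα_i)·tanφ'] / Σ W_i sinα_i, with Δl_i = b_i / cosα_i.
Slice 1: Δl = 2.2/cos(-1.2°) = 2.200 m; N'_1 = 33·cos(-1.2°) = 33.0; c'Δl = 16.72; W sinα = -0.7
Slice 2: Δl = 3.1/cos17.9° = 3.258 m; N'_2 = 121·cos17.9° = 115.1; c'Δl = 24.76; W sinα = 37.2
Slice 3: Δl = 3.0/cos43.3° = 4.122 m; N'_3 = 109·cos43.3° = 79.3; c'Δl = 31.33; W sinα = 74.8
Σc'Δl = 72.8 kN/m; ΣN' = 227.5 kN/m; ΣW sinα = 111.3 kN/m
Resisting = 72.8 + 227.5·tan26.6° = 72.8 + 113.9 = 186.7 kN/m
FS = 186.7 / 111.3 = 1.678

FS = 1.68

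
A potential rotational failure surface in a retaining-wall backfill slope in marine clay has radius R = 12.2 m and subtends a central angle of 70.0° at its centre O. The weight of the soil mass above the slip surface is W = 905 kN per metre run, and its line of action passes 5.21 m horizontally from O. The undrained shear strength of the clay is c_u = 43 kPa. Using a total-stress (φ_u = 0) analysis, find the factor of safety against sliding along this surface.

Taking moments about the centre O, the resisting moment is provided by the undrained shear strength acting along the arc:
Arc length L_a = R·θ = 12.2·(70.0°·π/180) = 12.2·1.2217 = 14.91 m
M_R = c_u·L_a·R = 43·14.91·12.2 = 7819.2 kN·m/m
M_D = W·d = 905·5.21 = 4715.1 kN·m/m
FS = M_R / M_D = 7819.2 / 4715.1 = 1.658

FS = 1.66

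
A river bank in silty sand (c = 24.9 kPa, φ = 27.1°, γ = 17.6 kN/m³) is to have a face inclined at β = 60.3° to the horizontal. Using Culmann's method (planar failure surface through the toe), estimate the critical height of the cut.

H_c = 26.81 m

Culmann's analysis gives the critical failure plane at α_cr = (β + φ)/2 = (60.3 + 27.1)/2 = 43.7°, and the critical height
H_c = (4c/γ) · sinβ cosφ / [1 − cos(β − φ)]
    = (4·24.9/17.6) · sin60.3°·cos27.1° / [1 − cos(33.2°)]
    = 5.659 · 0.8686·0.8902 / [1 − 0.8368]
    = 5.659 · 0.7733 / 0.1632
    = 26.81 m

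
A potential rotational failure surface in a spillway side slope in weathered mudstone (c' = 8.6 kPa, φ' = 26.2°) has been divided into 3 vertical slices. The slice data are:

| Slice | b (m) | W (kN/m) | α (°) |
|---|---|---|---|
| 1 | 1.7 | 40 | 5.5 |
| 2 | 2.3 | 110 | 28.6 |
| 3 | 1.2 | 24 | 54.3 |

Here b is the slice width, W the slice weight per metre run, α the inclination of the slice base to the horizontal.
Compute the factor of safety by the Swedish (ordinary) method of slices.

Ordinary method of slices: FS = Σ[c'·Δl_i + (W_i cosα_i)·tanφ'] / Σ W_i sinα_i, with Δl_i = b_i / cosα_i.
Slice 1: Δl = 1.7/cos5.5° = 1.708 m; N'_1 = 40·cos5.5° = 39.8; c'Δl = 14.69; W sinα = 3.8
Slice 2: Δl = 2.3/cos28.6° = 2.620 m; N'_2 = 110·cos28.6° = 96.6; c'Δl = 22.53; W sinα = 52.7
Slice 3: Δl = 1.2/cos54.3° = 2.056 m; N'_3 = 24·cos54.3° = 14.0; c'Δl = 17.69; W sinα = 19.5
Σc'Δl = 54.9 kN/m; ΣN' = 150.4 kN/m; ΣW sinα = 76.0 kN/m
Resisting = 54.9 + 150.4·tan26.2° = 54.9 + 74.0 = 128.9 kN/m
FS = 128.9 / 76.0 = 1.697

FS = 1.70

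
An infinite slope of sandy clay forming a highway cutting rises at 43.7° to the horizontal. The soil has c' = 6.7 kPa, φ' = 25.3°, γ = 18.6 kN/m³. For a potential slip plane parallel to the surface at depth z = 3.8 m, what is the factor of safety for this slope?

For an infinite slope with a slip plane parallel to the surface (no pore pressure): FS = [c' + γz cos²β tanφ'] / [γz sinβ cosβ].
γz = 18.6·3.8 = 70.68 kN/m²
Numerator = 6.7 + 70.68·cos²43.7°·tan25.3° = 6.7 + 70.68·0.5227·0.4727 = 24.163 kPa
Denominator = 70.68·sin43.7°·cos43.7° = 70.68·0.6909·0.7230 = 35.304 kPa
FS = 24.163 / 35.304 = 0.684

FS = 0.68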